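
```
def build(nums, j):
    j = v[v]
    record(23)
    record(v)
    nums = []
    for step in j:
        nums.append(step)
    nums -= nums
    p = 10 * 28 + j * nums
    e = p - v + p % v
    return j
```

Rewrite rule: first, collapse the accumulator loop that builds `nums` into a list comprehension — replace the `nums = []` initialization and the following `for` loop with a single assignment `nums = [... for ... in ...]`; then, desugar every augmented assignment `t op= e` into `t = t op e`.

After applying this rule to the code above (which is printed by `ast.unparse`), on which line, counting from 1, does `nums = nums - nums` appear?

6

Transformed code:
def build(nums, j):
    j = v[v]
    record(23)
    record(v)
    nums = [step for step in j]
    nums = nums - nums
    p = 10 * 28 + j * nums
    e = p - v + p % v
    return j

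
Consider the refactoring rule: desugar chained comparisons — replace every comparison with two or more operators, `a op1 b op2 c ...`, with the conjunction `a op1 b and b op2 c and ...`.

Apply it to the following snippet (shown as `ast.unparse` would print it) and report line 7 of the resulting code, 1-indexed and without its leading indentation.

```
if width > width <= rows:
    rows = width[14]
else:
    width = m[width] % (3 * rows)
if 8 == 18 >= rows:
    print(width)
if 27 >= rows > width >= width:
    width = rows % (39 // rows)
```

if 27 >= rows and rows > width and (width >= width):

Transformed code:
if width > width and width <= rows:
    rows = width[14]
else:
    width = m[width] % (3 * rows)
if 8 == 18 and 18 >= rows:
    print(width)
if 27 >= rows and rows > width and (width >= width):
    width = rows % (39 // rows)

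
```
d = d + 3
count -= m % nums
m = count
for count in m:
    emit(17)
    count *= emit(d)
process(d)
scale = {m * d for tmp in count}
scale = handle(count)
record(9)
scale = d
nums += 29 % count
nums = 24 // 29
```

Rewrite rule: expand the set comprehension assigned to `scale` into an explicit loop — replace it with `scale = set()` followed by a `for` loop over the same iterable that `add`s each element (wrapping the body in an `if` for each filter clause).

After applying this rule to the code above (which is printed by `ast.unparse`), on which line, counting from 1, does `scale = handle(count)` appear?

Transformed code:
d = d + 3
count -= m % nums
m = count
for count in m:
    emit(17)
    count *= emit(d)
process(d)
scale = set()
for tmp in count:
    scale.add(m * d)
scale = handle(count)
record(9)
scale = d
nums += 29 % count
nums = 24 // 29

11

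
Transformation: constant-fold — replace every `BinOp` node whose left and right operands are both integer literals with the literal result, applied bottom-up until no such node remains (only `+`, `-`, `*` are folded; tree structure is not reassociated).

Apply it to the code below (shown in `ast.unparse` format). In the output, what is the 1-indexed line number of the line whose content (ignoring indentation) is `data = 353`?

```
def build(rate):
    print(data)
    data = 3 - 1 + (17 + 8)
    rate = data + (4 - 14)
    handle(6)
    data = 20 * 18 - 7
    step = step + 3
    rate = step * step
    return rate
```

Transformed code:
def build(rate):
    print(data)
    data = 27
    rate = data + -10
    handle(6)
    data = 353
    step = step + 3
    rate = step * step
    return rate

6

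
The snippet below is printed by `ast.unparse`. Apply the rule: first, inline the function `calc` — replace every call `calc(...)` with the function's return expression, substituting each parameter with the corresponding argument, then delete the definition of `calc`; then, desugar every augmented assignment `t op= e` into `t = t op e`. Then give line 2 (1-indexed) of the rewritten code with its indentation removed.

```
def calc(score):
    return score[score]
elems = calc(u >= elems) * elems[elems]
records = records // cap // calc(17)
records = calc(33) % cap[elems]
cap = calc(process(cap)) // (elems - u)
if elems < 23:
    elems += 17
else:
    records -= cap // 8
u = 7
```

Transformed code:
elems = (u >= elems)[u >= elems] * elems[elems]
records = records // cap // 17[17]
records = 33[33] % cap[elems]
cap = process(cap)[process(cap)] // (elems - u)
if elems < 23:
    elems = elems + 17
else:
    records = records - cap // 8
u = 7

records = records // cap // 17[17]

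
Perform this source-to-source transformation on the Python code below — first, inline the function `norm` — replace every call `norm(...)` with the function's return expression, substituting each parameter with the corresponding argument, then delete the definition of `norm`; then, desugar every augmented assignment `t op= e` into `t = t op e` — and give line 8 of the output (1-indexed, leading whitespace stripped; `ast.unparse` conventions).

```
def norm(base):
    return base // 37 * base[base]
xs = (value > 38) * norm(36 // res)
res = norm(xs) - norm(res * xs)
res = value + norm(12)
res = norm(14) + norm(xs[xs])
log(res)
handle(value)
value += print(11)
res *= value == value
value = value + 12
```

Transformed code:
xs = (value > 38) * (36 // res // 37 * (36 // res)[36 // res])
res = xs // 37 * xs[xs] - res * xs // 37 * (res * xs)[res * xs]
res = value + 12 // 37 * 12[12]
res = 14 // 37 * 14[14] + xs[xs] // 37 * xs[xs][xs[xs]]
log(res)
handle(value)
value = value + print(11)
res = res * (value == value)
value = value + 12

res = res * (value == value)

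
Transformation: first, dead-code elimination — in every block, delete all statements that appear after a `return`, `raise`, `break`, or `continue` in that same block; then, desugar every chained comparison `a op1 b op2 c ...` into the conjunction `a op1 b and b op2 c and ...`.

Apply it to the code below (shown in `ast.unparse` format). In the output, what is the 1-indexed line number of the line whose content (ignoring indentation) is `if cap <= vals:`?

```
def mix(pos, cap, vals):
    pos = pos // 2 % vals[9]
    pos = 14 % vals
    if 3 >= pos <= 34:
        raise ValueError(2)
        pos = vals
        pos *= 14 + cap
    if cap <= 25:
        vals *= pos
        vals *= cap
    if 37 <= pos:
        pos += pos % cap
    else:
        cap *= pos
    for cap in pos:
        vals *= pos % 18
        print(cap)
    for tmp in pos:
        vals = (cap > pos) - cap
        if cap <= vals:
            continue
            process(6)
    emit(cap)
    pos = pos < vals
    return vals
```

18

Transformed code:
def mix(pos, cap, vals):
    pos = pos // 2 % vals[9]
    pos = 14 % vals
    if 3 >= pos and pos <= 34:
        raise ValueError(2)
    if cap <= 25:
        vals *= pos
        vals *= cap
    if 37 <= pos:
        pos += pos % cap
    else:
        cap *= pos
    for cap in pos:
        vals *= pos % 18
        print(cap)
    for tmp in pos:
        vals = (cap > pos) - cap
        if cap <= vals:
            continue
    emit(cap)
    pos = pos < vals
    return vals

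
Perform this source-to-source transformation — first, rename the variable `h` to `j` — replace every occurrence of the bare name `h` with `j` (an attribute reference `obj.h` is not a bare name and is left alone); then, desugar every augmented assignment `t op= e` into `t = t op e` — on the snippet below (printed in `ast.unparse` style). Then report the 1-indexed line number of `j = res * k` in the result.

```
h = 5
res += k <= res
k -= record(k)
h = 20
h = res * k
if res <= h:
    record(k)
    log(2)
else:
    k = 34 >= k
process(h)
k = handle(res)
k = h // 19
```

Transformed code:
j = 5
res = res + (k <= res)
k = k - record(k)
j = 20
j = res * k
if res <= j:
    record(k)
    log(2)
else:
    k = 34 >= k
process(j)
k = handle(res)
k = j // 19

5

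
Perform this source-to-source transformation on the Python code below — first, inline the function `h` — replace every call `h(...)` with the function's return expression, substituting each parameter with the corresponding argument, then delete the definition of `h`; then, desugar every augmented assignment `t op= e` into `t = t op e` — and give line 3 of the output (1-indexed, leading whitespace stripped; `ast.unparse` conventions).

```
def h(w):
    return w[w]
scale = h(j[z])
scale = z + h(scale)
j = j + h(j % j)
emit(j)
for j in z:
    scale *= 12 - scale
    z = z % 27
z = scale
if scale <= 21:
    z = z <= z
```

Transformed code:
scale = j[z][j[z]]
scale = z + scale[scale]
j = j + (j % j)[j % j]
emit(j)
for j in z:
    scale = scale * (12 - scale)
    z = z % 27
z = scale
if scale <= 21:
    z = z <= z

j = j + (j % j)[j % j]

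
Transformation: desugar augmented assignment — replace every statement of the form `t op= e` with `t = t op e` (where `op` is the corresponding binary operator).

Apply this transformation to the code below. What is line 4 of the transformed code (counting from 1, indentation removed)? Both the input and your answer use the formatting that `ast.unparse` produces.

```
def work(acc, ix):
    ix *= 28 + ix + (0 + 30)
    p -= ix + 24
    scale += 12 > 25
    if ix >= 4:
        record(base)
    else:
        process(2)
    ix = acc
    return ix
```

Transformed code:
def work(acc, ix):
    ix = ix * (28 + ix + (0 + 30))
    p = p - (ix + 24)
    scale = scale + (12 > 25)
    if ix >= 4:
        record(base)
    else:
        process(2)
    ix = acc
    return ix

scale = scale + (12 > 25)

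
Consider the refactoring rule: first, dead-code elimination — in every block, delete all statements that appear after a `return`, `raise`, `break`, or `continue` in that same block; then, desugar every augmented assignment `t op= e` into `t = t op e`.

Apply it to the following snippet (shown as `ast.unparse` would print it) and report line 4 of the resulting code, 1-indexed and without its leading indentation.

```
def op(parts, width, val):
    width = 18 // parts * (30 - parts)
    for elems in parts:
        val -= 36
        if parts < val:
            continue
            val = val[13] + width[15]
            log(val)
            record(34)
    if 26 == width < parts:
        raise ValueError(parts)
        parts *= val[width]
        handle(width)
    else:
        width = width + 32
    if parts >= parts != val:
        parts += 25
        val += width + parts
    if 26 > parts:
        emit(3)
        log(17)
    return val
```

val = val - 36

Transformed code:
def op(parts, width, val):
    width = 18 // parts * (30 - parts)
    for elems in parts:
        val = val - 36
        if parts < val:
            continue
    if 26 == width < parts:
        raise ValueError(parts)
    else:
        width = width + 32
    if parts >= parts != val:
        parts = parts + 25
        val = val + (width + parts)
    if 26 > parts:
        emit(3)
        log(17)
    return val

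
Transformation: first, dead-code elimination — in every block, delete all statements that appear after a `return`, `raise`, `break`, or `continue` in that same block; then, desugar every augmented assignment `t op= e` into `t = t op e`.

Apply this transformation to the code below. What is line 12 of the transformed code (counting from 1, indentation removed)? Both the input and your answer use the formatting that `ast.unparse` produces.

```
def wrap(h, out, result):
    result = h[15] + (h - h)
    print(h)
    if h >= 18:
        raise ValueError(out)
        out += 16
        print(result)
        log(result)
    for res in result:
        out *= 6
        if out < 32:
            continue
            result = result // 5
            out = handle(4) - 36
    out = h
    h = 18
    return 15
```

return 15

Transformed code:
def wrap(h, out, result):
    result = h[15] + (h - h)
    print(h)
    if h >= 18:
        raise ValueError(out)
    for res in result:
        out = out * 6
        if out < 32:
            continue
    out = h
    h = 18
    return 15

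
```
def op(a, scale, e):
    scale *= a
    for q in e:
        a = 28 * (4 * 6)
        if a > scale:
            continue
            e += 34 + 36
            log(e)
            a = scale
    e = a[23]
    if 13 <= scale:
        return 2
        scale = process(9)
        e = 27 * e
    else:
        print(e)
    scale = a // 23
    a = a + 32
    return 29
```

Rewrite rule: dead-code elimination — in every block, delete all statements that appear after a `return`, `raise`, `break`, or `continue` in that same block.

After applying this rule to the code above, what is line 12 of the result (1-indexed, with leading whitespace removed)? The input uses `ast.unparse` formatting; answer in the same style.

Transformed code:
def op(a, scale, e):
    scale *= a
    for q in e:
        a = 28 * (4 * 6)
        if a > scale:
            continue
    e = a[23]
    if 13 <= scale:
        return 2
    else:
        print(e)
    scale = a // 23
    a = a + 32
    return 29

scale = a // 23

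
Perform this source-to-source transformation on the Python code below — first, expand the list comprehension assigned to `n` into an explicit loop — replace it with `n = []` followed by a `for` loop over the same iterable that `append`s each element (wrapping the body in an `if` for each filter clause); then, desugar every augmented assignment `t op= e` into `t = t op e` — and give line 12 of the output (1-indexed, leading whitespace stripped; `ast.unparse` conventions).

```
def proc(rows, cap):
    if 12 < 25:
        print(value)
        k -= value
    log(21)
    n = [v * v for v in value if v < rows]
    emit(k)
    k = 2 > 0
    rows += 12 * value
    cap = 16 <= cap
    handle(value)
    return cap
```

Transformed code:
def proc(rows, cap):
    if 12 < 25:
        print(value)
        k = k - value
    log(21)
    n = []
    for v in value:
        if v < rows:
            n.append(v * v)
    emit(k)
    k = 2 > 0
    rows = rows + 12 * value
    cap = 16 <= cap
    handle(value)
    return cap

rows = rows + 12 * value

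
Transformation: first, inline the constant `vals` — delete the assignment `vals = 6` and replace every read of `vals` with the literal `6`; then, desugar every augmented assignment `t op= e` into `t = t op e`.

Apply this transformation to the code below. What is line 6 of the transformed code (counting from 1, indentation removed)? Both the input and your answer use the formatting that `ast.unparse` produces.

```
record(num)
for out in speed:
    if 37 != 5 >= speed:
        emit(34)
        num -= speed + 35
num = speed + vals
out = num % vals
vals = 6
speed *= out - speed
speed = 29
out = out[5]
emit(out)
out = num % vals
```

Transformed code:
record(num)
for out in speed:
    if 37 != 5 >= speed:
        emit(34)
        num = num - (speed + 35)
num = speed + 6
out = num % 6
speed = speed * (out - speed)
speed = 29
out = out[5]
emit(out)
out = num % 6

num = speed + 6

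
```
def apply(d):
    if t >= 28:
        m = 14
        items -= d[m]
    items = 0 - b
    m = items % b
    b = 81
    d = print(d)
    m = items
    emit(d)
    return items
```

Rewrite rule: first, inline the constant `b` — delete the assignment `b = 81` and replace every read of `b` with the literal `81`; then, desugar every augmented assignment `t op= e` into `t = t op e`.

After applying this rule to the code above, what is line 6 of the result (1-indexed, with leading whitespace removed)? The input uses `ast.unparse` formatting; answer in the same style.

Transformed code:
def apply(d):
    if t >= 28:
        m = 14
        items = items - d[m]
    items = 0 - 81
    m = items % 81
    d = print(d)
    m = items
    emit(d)
    return items

m = items % 81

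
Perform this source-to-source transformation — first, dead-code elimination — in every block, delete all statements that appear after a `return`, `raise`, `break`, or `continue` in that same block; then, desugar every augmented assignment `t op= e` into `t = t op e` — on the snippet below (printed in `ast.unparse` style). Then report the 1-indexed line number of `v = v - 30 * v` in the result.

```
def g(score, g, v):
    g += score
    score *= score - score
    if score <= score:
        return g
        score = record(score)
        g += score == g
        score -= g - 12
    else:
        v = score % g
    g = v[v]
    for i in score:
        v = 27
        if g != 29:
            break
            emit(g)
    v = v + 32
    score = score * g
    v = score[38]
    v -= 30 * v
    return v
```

16

Transformed code:
def g(score, g, v):
    g = g + score
    score = score * (score - score)
    if score <= score:
        return g
    else:
        v = score % g
    g = v[v]
    for i in score:
        v = 27
        if g != 29:
            break
    v = v + 32
    score = score * g
    v = score[38]
    v = v - 30 * v
    return v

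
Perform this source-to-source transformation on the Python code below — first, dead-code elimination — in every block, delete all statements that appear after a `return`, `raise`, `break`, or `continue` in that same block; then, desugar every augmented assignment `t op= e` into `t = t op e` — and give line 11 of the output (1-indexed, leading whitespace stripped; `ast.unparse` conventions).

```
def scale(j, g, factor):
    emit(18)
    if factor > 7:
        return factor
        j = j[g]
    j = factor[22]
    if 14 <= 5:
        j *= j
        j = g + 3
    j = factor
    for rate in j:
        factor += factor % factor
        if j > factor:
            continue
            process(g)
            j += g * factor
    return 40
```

Transformed code:
def scale(j, g, factor):
    emit(18)
    if factor > 7:
        return factor
    j = factor[22]
    if 14 <= 5:
        j = j * j
        j = g + 3
    j = factor
    for rate in j:
        factor = factor + factor % factor
        if j > factor:
            continue
    return 40

factor = factor + factor % factor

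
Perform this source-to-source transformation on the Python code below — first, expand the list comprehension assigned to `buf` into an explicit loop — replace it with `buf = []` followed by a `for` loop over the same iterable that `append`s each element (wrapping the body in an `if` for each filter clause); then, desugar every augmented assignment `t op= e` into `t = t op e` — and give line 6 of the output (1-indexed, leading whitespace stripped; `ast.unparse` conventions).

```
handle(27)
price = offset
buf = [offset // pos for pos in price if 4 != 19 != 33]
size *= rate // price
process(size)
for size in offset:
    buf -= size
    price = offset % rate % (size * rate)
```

Transformed code:
handle(27)
price = offset
buf = []
for pos in price:
    if 4 != 19 != 33:
        buf.append(offset // pos)
size = size * (rate // price)
process(size)
for size in offset:
    buf = buf - size
    price = offset % rate % (size * rate)

buf.append(offset // pos)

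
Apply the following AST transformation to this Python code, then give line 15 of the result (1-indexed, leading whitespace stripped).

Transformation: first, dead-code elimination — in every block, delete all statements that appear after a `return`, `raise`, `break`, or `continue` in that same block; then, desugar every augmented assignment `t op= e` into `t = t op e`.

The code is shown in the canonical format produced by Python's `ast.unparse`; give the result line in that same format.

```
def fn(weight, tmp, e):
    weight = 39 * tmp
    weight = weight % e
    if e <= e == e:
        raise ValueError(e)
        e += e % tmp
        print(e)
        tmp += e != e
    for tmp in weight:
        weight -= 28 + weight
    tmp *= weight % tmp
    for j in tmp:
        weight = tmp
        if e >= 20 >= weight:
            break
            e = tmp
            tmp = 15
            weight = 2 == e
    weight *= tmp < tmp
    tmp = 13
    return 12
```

return 12

Transformed code:
def fn(weight, tmp, e):
    weight = 39 * tmp
    weight = weight % e
    if e <= e == e:
        raise ValueError(e)
    for tmp in weight:
        weight = weight - (28 + weight)
    tmp = tmp * (weight % tmp)
    for j in tmp:
        weight = tmp
        if e >= 20 >= weight:
            break
    weight = weight * (tmp < tmp)
    tmp = 13
    return 12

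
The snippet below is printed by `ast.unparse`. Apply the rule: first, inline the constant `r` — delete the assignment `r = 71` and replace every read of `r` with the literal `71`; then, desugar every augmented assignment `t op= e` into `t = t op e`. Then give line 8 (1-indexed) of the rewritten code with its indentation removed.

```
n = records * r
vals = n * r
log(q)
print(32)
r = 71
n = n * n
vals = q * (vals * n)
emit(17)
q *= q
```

q = q * q

Transformed code:
n = records * 71
vals = n * 71
log(q)
print(32)
n = n * n
vals = q * (vals * n)
emit(17)
q = q * q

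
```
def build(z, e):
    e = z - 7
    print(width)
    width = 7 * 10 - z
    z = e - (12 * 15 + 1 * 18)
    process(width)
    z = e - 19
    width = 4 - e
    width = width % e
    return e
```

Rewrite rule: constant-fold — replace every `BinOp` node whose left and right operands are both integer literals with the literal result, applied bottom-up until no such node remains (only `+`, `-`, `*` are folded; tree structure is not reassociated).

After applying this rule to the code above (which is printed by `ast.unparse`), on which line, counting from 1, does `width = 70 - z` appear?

Transformed code:
def build(z, e):
    e = z - 7
    print(width)
    width = 70 - z
    z = e - 198
    process(width)
    z = e - 19
    width = 4 - e
    width = width % e
    return e

4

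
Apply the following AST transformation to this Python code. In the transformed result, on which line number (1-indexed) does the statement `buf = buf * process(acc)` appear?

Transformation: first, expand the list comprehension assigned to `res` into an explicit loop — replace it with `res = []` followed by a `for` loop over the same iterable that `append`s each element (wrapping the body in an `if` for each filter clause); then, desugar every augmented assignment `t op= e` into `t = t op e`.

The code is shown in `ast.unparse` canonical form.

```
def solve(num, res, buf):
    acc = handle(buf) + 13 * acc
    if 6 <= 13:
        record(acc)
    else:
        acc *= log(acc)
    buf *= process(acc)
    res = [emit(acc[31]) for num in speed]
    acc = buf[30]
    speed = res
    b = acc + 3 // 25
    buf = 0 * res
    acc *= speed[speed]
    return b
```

Transformed code:
def solve(num, res, buf):
    acc = handle(buf) + 13 * acc
    if 6 <= 13:
        record(acc)
    else:
        acc = acc * log(acc)
    buf = buf * process(acc)
    res = []
    for num in speed:
        res.append(emit(acc[31]))
    acc = buf[30]
    speed = res
    b = acc + 3 // 25
    buf = 0 * res
    acc = acc * speed[speed]
    return b

7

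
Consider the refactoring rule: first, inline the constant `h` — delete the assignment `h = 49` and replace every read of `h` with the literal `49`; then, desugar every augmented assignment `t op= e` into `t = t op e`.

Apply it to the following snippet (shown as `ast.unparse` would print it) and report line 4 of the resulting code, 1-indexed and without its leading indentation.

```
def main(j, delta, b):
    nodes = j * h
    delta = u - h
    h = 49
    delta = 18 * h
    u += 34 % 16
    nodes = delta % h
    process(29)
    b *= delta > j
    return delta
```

delta = 18 * 49

Transformed code:
def main(j, delta, b):
    nodes = j * 49
    delta = u - 49
    delta = 18 * 49
    u = u + 34 % 16
    nodes = delta % 49
    process(29)
    b = b * (delta > j)
    return delta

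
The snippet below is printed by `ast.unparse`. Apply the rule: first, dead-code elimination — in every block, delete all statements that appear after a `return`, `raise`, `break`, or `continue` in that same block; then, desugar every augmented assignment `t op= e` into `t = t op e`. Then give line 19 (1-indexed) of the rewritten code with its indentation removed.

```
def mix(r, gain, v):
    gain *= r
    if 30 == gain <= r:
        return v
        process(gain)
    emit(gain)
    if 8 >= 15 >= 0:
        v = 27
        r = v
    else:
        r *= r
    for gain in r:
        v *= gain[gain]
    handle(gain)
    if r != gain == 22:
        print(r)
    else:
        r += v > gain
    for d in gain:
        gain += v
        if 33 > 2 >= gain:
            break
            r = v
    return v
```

Transformed code:
def mix(r, gain, v):
    gain = gain * r
    if 30 == gain <= r:
        return v
    emit(gain)
    if 8 >= 15 >= 0:
        v = 27
        r = v
    else:
        r = r * r
    for gain in r:
        v = v * gain[gain]
    handle(gain)
    if r != gain == 22:
        print(r)
    else:
        r = r + (v > gain)
    for d in gain:
        gain = gain + v
        if 33 > 2 >= gain:
            break
    return v

gain = gain + v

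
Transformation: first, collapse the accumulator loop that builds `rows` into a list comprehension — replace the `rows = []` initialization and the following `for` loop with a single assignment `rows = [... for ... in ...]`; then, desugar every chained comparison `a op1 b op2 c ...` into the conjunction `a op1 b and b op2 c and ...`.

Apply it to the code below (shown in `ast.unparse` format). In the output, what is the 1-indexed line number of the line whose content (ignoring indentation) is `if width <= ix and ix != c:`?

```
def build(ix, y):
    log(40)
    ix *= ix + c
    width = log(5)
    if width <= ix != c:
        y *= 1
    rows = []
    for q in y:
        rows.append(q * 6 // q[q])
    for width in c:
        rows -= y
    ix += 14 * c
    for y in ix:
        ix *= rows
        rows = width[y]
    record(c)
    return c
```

5

Transformed code:
def build(ix, y):
    log(40)
    ix *= ix + c
    width = log(5)
    if width <= ix and ix != c:
        y *= 1
    rows = [q * 6 // q[q] for q in y]
    for width in c:
        rows -= y
    ix += 14 * c
    for y in ix:
        ix *= rows
        rows = width[y]
    record(c)
    return c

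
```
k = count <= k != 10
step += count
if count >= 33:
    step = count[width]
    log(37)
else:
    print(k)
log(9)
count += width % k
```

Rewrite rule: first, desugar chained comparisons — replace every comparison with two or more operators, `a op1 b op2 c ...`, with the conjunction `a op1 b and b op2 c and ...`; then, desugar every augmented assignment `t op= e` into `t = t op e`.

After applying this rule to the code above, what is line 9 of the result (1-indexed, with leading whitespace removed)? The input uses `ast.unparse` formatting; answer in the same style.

Transformed code:
k = count <= k and k != 10
step = step + count
if count >= 33:
    step = count[width]
    log(37)
else:
    print(k)
log(9)
count = count + width % k

count = count + width % k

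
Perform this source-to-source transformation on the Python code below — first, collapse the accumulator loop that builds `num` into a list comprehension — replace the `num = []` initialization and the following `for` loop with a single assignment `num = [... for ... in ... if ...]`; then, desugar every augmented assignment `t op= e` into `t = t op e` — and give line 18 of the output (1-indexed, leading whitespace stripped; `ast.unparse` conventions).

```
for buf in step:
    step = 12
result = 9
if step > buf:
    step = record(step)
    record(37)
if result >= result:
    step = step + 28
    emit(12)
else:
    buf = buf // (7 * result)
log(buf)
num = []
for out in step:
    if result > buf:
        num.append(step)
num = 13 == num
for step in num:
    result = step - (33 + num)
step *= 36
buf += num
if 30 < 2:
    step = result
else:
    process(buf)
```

buf = buf + num

Transformed code:
for buf in step:
    step = 12
result = 9
if step > buf:
    step = record(step)
    record(37)
if result >= result:
    step = step + 28
    emit(12)
else:
    buf = buf // (7 * result)
log(buf)
num = [step for out in step if result > buf]
num = 13 == num
for step in num:
    result = step - (33 + num)
step = step * 36
buf = buf + num
if 30 < 2:
    step = result
else:
    process(buf)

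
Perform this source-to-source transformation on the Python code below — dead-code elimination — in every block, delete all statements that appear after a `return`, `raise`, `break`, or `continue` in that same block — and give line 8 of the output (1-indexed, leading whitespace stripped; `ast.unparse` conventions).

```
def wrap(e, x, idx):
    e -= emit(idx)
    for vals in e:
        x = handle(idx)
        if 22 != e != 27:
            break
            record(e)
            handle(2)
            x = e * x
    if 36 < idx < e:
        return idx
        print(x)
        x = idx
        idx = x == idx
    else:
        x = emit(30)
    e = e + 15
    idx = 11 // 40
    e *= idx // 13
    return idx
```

Transformed code:
def wrap(e, x, idx):
    e -= emit(idx)
    for vals in e:
        x = handle(idx)
        if 22 != e != 27:
            break
    if 36 < idx < e:
        return idx
    else:
        x = emit(30)
    e = e + 15
    idx = 11 // 40
    e *= idx // 13
    return idx

return idx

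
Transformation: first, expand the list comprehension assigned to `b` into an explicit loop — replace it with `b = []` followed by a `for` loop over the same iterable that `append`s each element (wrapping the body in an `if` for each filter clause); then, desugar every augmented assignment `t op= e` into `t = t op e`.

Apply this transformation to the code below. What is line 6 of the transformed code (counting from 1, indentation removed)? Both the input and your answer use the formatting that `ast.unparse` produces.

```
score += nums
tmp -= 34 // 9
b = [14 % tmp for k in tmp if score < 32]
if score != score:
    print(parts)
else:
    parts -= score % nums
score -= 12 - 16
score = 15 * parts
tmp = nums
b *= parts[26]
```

b.append(14 % tmp)

Transformed code:
score = score + nums
tmp = tmp - 34 // 9
b = []
for k in tmp:
    if score < 32:
        b.append(14 % tmp)
if score != score:
    print(parts)
else:
    parts = parts - score % nums
score = score - (12 - 16)
score = 15 * parts
tmp = nums
b = b * parts[26]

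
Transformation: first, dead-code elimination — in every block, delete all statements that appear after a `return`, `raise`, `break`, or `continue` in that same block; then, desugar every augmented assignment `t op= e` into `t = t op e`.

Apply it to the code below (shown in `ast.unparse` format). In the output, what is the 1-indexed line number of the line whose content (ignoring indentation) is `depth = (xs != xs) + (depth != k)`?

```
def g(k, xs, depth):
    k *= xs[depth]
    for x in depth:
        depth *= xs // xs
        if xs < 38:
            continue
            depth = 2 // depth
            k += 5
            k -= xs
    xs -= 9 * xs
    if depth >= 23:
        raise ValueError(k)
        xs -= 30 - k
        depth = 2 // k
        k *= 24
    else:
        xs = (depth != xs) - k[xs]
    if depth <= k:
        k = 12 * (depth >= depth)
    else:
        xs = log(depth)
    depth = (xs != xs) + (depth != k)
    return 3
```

16

Transformed code:
def g(k, xs, depth):
    k = k * xs[depth]
    for x in depth:
        depth = depth * (xs // xs)
        if xs < 38:
            continue
    xs = xs - 9 * xs
    if depth >= 23:
        raise ValueError(k)
    else:
        xs = (depth != xs) - k[xs]
    if depth <= k:
        k = 12 * (depth >= depth)
    else:
        xs = log(depth)
    depth = (xs != xs) + (depth != k)
    return 3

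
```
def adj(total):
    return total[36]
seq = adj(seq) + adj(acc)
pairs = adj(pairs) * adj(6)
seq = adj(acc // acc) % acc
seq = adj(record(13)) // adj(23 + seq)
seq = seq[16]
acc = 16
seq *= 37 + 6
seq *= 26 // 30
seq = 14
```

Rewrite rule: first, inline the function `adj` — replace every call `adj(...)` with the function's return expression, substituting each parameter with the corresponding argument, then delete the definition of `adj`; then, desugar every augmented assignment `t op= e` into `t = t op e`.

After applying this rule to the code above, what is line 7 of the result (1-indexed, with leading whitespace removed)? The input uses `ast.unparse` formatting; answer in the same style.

seq = seq * (37 + 6)

Transformed code:
seq = seq[36] + acc[36]
pairs = pairs[36] * 6[36]
seq = (acc // acc)[36] % acc
seq = record(13)[36] // (23 + seq)[36]
seq = seq[16]
acc = 16
seq = seq * (37 + 6)
seq = seq * (26 // 30)
seq = 14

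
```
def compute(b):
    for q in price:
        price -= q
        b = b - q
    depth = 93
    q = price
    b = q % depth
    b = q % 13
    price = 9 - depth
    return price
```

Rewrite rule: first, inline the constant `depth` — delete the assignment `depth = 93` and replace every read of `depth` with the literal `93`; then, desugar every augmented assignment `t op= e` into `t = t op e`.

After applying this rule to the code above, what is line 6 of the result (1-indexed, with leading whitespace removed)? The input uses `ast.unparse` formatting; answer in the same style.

b = q % 93

Transformed code:
def compute(b):
    for q in price:
        price = price - q
        b = b - q
    q = price
    b = q % 93
    b = q % 13
    price = 9 - 93
    return price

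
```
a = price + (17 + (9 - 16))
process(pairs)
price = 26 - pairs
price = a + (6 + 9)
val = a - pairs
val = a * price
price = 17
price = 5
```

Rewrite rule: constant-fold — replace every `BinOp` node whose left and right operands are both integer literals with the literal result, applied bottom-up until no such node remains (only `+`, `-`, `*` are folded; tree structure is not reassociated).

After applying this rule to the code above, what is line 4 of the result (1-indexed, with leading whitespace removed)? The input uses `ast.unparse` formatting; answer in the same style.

Transformed code:
a = price + 10
process(pairs)
price = 26 - pairs
price = a + 15
val = a - pairs
val = a * price
price = 17
price = 5

price = a + 15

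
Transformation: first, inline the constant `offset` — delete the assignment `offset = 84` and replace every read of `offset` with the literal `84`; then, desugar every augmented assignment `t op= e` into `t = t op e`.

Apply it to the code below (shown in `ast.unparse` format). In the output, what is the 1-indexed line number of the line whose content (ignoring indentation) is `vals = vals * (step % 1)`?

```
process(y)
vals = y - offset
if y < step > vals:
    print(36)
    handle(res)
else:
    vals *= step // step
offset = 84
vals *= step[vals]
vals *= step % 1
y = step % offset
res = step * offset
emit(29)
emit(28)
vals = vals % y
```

Transformed code:
process(y)
vals = y - 84
if y < step > vals:
    print(36)
    handle(res)
else:
    vals = vals * (step // step)
vals = vals * step[vals]
vals = vals * (step % 1)
y = step % 84
res = step * 84
emit(29)
emit(28)
vals = vals % y

9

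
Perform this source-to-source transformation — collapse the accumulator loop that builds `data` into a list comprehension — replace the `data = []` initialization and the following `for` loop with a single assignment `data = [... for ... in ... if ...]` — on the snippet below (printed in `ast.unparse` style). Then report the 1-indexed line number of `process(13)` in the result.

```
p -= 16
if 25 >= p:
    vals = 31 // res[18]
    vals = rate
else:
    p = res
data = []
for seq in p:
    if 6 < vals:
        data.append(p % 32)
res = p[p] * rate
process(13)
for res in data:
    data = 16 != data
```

Transformed code:
p -= 16
if 25 >= p:
    vals = 31 // res[18]
    vals = rate
else:
    p = res
data = [p % 32 for seq in p if 6 < vals]
res = p[p] * rate
process(13)
for res in data:
    data = 16 != data

9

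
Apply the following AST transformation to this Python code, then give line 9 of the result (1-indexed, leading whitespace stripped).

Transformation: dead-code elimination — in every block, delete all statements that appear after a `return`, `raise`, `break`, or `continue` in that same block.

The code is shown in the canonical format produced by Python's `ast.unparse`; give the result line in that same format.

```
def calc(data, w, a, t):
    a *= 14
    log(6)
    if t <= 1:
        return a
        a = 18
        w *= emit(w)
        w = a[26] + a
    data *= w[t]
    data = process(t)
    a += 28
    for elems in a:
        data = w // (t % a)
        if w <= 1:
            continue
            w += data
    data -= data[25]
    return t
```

for elems in a:

Transformed code:
def calc(data, w, a, t):
    a *= 14
    log(6)
    if t <= 1:
        return a
    data *= w[t]
    data = process(t)
    a += 28
    for elems in a:
        data = w // (t % a)
        if w <= 1:
            continue
    data -= data[25]
    return t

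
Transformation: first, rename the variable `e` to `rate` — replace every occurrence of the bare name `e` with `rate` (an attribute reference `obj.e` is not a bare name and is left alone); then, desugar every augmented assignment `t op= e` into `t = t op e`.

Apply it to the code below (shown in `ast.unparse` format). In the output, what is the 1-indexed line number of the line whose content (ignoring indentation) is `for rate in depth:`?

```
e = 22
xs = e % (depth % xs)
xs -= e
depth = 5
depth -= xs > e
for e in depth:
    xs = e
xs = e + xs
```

Transformed code:
rate = 22
xs = rate % (depth % xs)
xs = xs - rate
depth = 5
depth = depth - (xs > rate)
for rate in depth:
    xs = rate
xs = rate + xs

6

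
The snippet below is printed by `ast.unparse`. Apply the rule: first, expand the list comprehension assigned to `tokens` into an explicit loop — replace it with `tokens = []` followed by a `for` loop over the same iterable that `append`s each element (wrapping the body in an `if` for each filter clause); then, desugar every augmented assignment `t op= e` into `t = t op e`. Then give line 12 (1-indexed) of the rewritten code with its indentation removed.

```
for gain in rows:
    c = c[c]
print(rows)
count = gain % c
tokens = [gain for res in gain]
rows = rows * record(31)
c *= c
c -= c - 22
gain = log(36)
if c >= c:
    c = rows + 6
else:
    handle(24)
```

Transformed code:
for gain in rows:
    c = c[c]
print(rows)
count = gain % c
tokens = []
for res in gain:
    tokens.append(gain)
rows = rows * record(31)
c = c * c
c = c - (c - 22)
gain = log(36)
if c >= c:
    c = rows + 6
else:
    handle(24)

if c >= c:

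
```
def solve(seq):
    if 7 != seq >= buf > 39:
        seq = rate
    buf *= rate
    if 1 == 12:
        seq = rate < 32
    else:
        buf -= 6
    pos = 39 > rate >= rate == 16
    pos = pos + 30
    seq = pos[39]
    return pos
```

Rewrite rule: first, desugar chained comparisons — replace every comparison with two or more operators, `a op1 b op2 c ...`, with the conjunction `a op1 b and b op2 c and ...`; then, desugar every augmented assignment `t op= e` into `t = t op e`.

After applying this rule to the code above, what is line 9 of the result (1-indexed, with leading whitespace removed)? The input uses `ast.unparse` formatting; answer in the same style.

pos = 39 > rate and rate >= rate and (rate == 16)

Transformed code:
def solve(seq):
    if 7 != seq and seq >= buf and (buf > 39):
        seq = rate
    buf = buf * rate
    if 1 == 12:
        seq = rate < 32
    else:
        buf = buf - 6
    pos = 39 > rate and rate >= rate and (rate == 16)
    pos = pos + 30
    seq = pos[39]
    return pos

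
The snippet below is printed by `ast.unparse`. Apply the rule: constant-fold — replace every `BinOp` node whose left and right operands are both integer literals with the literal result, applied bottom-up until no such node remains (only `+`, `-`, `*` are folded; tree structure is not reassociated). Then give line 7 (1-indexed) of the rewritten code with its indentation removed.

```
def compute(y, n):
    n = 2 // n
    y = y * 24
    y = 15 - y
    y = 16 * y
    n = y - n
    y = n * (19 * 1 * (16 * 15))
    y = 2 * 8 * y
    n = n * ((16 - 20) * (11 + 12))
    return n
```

y = n * 4560

Transformed code:
def compute(y, n):
    n = 2 // n
    y = y * 24
    y = 15 - y
    y = 16 * y
    n = y - n
    y = n * 4560
    y = 16 * y
    n = n * -92
    return n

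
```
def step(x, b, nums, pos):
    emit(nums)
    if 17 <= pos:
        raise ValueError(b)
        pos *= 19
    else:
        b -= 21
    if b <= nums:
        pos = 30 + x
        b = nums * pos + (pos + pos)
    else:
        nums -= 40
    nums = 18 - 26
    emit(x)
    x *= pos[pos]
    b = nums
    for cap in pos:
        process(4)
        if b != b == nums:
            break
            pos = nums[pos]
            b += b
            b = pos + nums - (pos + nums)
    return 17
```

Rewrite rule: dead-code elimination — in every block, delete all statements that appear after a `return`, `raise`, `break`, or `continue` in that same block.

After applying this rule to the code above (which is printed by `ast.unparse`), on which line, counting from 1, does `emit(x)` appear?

13

Transformed code:
def step(x, b, nums, pos):
    emit(nums)
    if 17 <= pos:
        raise ValueError(b)
    else:
        b -= 21
    if b <= nums:
        pos = 30 + x
        b = nums * pos + (pos + pos)
    else:
        nums -= 40
    nums = 18 - 26
    emit(x)
    x *= pos[pos]
    b = nums
    for cap in pos:
        process(4)
        if b != b == nums:
            break
    return 17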